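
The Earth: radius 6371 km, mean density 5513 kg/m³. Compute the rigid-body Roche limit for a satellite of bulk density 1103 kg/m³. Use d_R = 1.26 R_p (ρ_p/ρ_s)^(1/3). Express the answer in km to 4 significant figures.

13730 km

d_R = 1.26 × 6371 km × (5513/1103)^(1/3)
    = 13730 km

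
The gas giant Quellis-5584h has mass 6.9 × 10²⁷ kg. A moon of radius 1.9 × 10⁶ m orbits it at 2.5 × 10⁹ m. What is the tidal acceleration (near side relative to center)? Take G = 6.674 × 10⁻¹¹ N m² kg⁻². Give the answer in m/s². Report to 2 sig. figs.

1.1 × 10⁻⁴ m/s²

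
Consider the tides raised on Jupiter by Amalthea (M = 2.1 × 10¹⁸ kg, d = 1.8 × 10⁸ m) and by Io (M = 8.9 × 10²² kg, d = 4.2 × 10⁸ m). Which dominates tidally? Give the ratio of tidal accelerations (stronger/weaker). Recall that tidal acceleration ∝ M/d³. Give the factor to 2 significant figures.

Io, by a factor of ≈ 3300

Tidal acceleration ∝ M/d³, so compare M/d³ for each.
Amalthea: (2.1 × 10¹⁸) / (1.8 × 10⁸)³ = 3.601 × 10⁻⁷
Io: (8.9 × 10²²) / (4.2 × 10⁸)³ = 1.201 × 10⁻³
Ratio (larger/smaller) = 3300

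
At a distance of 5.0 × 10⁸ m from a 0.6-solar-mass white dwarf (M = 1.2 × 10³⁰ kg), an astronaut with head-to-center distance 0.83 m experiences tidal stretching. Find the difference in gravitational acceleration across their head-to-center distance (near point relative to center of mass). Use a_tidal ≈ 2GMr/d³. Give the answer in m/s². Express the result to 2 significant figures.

1.1 × 10⁻⁶ m/s²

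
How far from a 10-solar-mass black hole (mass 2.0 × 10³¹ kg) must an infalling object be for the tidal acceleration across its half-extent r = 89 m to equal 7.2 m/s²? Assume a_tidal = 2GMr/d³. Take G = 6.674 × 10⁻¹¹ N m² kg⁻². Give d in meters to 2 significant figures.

3.2 × 10⁷ m

2GMr/d³ = a_tidal  ⇒  d = (2GMr / a_tidal)^(1/3)
d = (2 × 6.674×10⁻¹¹ × (2.0 × 10³¹) × (89) / (7.2))^(1/3)
  = 3.2 × 10⁷ m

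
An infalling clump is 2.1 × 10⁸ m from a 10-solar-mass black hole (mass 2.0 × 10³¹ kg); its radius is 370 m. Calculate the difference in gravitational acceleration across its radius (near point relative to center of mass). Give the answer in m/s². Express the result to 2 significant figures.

1.1 × 10⁻¹ m/s²

a_tidal = 2GMr/d³
        = 2 × (6.674 × 10⁻¹¹) × (2.0 × 10³¹) × (370) / (2.1 × 10⁸)³
        = 1.1 × 10⁻¹ m/s²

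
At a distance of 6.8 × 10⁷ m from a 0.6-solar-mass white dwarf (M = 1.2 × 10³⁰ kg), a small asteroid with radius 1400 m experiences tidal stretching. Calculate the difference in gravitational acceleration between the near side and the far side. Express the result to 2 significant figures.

1.4 m/s²

The field gradient is 2GM/d³; across the full diameter 2r the difference is 4GMr/d³.
a_tidal = 4GMr/d³
        = 4 × (6.674 × 10⁻¹¹) × (1.2 × 10³⁰) × (1400) / (6.8 × 10⁷)³
        = 1.4 m/s²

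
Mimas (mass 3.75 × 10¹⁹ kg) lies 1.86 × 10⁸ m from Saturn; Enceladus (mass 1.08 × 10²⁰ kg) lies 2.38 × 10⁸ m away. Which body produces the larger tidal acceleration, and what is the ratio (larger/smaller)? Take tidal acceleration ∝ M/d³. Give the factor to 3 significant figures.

Tidal stretch scales as M/d³; compute that for each body.
Mimas: (3.75 × 10¹⁹) / (1.86 × 10⁸)³ = 5.828 × 10⁻⁶
Enceladus: (1.08 × 10²⁰) / (2.38 × 10⁸)³ = 8.011 × 10⁻⁶
Ratio (larger/smaller) = 1.37

Enceladus, by a factor of ≈ 1.37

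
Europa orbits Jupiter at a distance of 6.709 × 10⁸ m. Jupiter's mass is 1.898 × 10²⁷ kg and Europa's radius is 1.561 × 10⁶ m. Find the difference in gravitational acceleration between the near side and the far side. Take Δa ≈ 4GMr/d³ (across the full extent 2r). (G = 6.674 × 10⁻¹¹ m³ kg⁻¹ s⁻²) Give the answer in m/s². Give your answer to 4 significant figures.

2.619 × 10⁻³ m/s²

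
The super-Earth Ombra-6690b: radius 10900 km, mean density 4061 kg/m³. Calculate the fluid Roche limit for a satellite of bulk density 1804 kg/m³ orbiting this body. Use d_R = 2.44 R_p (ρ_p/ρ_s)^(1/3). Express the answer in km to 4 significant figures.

34860 km

d_R = 2.44 × 10900 km × (4061/1804)^(1/3)
    = 34860 km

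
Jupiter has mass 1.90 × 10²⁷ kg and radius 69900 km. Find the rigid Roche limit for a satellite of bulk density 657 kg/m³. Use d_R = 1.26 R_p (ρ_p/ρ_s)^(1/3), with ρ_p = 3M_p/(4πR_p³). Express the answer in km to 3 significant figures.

ρ_p = 3M_p/(4πR_p³) = 3 × (1.90 × 10²⁷) / (4π × (6.99 × 10⁷ m)³) = 1330 kg/m³
d_R = 1.26 × 69900 km × (1330/657)^(1/3)
    = 1.11 × 10⁵ km

1.11 × 10⁵ km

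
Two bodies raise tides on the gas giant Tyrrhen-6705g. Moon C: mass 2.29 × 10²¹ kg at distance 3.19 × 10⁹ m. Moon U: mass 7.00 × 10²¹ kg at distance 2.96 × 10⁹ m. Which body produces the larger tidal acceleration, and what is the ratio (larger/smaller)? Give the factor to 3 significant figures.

Tidal acceleration ∝ M/d³, so compare M/d³ for each.
Moon C: (2.29 × 10²¹) / (3.19 × 10⁹)³ = 7.054 × 10⁻⁸
Moon U: (7.00 × 10²¹) / (2.96 × 10⁹)³ = 2.699 × 10⁻⁷
Ratio (larger/smaller) = 3.83

Moon U, by a factor of ≈ 3.83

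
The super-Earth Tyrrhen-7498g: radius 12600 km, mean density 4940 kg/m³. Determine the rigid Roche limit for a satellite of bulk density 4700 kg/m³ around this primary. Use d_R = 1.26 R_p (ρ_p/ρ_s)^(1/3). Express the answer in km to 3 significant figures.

16100 km

d_R = 1.26 × 12600 km × (4940/4700)^(1/3)
    = 16100 km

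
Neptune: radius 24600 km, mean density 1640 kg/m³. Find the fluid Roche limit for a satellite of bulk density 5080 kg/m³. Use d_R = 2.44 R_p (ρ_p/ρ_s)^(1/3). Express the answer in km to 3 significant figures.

41200 km

d_R = 2.44 × 24600 km × (1640/5080)^(1/3)
    = 41200 km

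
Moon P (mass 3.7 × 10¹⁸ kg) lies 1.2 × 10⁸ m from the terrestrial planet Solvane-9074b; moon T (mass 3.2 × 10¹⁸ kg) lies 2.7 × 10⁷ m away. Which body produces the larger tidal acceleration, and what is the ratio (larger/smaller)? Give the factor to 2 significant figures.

Moon T, by a factor of ≈ 76

Tidal acceleration ∝ M/d³, so compare M/d³ for each.
Moon P: (3.7 × 10¹⁸) / (1.2 × 10⁸)³ = 2.141 × 10⁻⁶
Moon T: (3.2 × 10¹⁸) / (2.7 × 10⁷)³ = 1.626 × 10⁻⁴
Ratio (larger/smaller) = 76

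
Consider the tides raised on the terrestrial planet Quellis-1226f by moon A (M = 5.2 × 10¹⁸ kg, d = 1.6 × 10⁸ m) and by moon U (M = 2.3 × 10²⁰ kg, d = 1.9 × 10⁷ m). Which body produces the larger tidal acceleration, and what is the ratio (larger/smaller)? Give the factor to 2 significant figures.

Tidal acceleration ∝ M/d³, so compare M/d³ for each.
Moon A: (5.2 × 10¹⁸) / (1.6 × 10⁸)³ = 1.270 × 10⁻⁶
Moon U: (2.3 × 10²⁰) / (1.9 × 10⁷)³ = 3.353 × 10⁻²
Ratio (larger/smaller) = 26000

Moon U, by a factor of ≈ 26000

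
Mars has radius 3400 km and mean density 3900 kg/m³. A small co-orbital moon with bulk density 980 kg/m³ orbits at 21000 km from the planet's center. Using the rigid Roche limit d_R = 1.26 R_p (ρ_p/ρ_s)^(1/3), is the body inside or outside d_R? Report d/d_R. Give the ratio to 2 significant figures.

d_R = 1.26 × (3400 km) × (3900/980)^(1/3) = 6789 km
d/d_R = (21000) / (6789) = 3.1
Since d/d_R > 1, the body is outside the Roche limit.

outside; d/d_R ≈ 3.1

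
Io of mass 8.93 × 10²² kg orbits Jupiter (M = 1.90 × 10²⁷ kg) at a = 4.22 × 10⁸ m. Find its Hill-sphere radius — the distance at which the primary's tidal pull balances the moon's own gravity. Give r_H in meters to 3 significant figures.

1.06 × 10⁷ m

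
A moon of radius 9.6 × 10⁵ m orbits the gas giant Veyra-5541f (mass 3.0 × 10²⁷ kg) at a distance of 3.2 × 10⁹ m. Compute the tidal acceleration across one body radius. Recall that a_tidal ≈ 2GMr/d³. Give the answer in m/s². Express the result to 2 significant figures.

Δg = 2GMr/d³
   = 2 × (6.674 × 10⁻¹¹) × (3.0 × 10²⁷) × (9.6 × 10⁵) / (3.2 × 10⁹)³
   = 1.2 × 10⁻⁵ m/s²

1.2 × 10⁻⁵ m/s²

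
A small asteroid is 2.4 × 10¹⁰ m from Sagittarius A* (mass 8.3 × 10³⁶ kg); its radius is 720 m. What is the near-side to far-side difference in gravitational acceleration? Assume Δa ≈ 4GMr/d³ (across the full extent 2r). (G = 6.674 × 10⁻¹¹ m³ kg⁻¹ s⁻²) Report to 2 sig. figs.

Δg = 4GMr/d³
   = 4 × (6.674 × 10⁻¹¹) × (8.3 × 10³⁶) × (720) / (2.4 × 10¹⁰)³
   = 1.2 × 10⁻¹ m/s²

1.2 × 10⁻¹ m/s²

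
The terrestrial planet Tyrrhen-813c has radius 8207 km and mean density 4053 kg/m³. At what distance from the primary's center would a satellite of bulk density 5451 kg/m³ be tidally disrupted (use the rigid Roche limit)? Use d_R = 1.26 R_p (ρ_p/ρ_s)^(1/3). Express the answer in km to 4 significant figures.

9368 km

d_R = 1.26 × 8207 km × (4053/5451)^(1/3)
    = 9368 km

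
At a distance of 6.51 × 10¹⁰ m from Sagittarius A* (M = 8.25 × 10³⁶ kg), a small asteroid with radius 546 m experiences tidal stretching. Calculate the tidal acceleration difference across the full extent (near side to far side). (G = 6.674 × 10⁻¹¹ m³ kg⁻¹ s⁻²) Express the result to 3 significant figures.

4.36 × 10⁻³ m/s²

a_tidal = 4GMr/d³
        = 4 × (6.674 × 10⁻¹¹) × (8.25 × 10³⁶) × (546) / (6.51 × 10¹⁰)³
        = 4.36 × 10⁻³ m/s²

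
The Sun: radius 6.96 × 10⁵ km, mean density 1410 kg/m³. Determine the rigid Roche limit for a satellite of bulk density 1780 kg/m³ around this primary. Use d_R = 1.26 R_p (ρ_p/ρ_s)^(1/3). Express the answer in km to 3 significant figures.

8.11 × 10⁵ km

d_R = 1.26 × 6.96 × 10⁵ km × (1410/1780)^(1/3)
    = 8.11 × 10⁵ km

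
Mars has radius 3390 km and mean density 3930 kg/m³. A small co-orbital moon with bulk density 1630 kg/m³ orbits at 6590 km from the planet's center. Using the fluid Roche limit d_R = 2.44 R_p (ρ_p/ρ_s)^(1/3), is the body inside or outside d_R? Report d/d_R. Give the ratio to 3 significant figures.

inside; d/d_R ≈ 0.594

d_R = 2.44 × (3390 km) × (3930/1630)^(1/3) = 11090 km
d/d_R = (6590) / (11090) = 0.594
Since d/d_R < 1, the body is inside the Roche limit.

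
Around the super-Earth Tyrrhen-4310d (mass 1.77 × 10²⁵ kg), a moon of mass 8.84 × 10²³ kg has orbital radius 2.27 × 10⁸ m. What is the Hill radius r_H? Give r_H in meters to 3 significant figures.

5.80 × 10⁷ m

r_H ≈ a (m/3M)^(1/3)
    = (2.27 × 10⁸) × (8.84 × 10²³ / (3 × 1.77 × 10²⁵))^(1/3)
    = 5.80 × 10⁷ m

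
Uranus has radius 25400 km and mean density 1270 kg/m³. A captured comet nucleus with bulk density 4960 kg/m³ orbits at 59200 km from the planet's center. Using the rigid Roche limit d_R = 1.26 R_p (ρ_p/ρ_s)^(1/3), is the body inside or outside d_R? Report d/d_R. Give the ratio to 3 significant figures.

outside; d/d_R ≈ 2.91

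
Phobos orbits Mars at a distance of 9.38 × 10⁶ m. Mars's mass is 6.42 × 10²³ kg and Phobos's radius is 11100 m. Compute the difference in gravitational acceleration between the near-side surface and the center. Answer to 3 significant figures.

Δg = 2GMr/d³
   = 2 × (6.674 × 10⁻¹¹) × (6.42 × 10²³) × (11100) / (9.38 × 10⁶)³
   = 1.15 × 10⁻³ m/s²

1.15 × 10⁻³ m/s²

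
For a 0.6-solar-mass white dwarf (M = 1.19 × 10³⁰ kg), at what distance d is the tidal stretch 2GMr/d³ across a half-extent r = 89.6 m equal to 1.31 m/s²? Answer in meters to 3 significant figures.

2.21 × 10⁷ m

2GMr/d³ = a_tidal  ⇒  d = (2GMr / a_tidal)^(1/3)
d = (2 × 6.674×10⁻¹¹ × (1.19 × 10³⁰) × (89.6) / (1.31))^(1/3)
  = 2.21 × 10⁷ m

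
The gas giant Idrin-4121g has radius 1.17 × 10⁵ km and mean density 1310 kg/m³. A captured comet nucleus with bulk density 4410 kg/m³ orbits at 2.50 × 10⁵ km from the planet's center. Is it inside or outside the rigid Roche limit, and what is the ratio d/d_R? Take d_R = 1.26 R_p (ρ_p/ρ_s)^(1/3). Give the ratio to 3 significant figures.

d_R = 1.26 × (1.17 × 10⁵ km) × (1310/4410)^(1/3) = 98360 km
d/d_R = (2.50 × 10⁵) / (98360) = 2.54
Since d/d_R > 1, the body is outside the Roche limit.

outside; d/d_R ≈ 2.54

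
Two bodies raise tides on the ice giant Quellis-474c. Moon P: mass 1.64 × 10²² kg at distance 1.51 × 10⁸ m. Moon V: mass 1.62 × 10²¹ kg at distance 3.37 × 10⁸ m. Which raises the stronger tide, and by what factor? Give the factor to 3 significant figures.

Moon P, by a factor of ≈ 113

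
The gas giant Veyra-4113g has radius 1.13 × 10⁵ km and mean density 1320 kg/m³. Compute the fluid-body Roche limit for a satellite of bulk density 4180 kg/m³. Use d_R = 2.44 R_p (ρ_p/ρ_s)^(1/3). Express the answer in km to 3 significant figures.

d_R = 2.44 × 1.13 × 10⁵ km × (1320/4180)^(1/3)
    = 1.88 × 10⁵ km

1.88 × 10⁵ km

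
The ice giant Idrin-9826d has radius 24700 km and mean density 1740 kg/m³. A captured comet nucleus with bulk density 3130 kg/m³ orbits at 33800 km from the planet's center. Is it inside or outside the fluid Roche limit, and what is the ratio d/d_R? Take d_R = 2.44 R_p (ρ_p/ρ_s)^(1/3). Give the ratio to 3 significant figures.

d_R = 2.44 × (24700 km) × (1740/3130)^(1/3) = 49560 km
d/d_R = (33800) / (49560) = 0.682
Since d/d_R < 1, the body is inside the Roche limit.

inside; d/d_R ≈ 0.682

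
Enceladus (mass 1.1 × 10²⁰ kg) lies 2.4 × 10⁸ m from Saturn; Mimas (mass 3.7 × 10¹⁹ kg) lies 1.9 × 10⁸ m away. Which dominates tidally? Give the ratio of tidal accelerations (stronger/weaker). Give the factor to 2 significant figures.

Tidal acceleration ∝ M/d³, so compare M/d³ for each.
Enceladus: (1.1 × 10²⁰) / (2.4 × 10⁸)³ = 7.957 × 10⁻⁶
Mimas: (3.7 × 10¹⁹) / (1.9 × 10⁸)³ = 5.394 × 10⁻⁶
Ratio (larger/smaller) = 1.5

Enceladus, by a factor of ≈ 1.5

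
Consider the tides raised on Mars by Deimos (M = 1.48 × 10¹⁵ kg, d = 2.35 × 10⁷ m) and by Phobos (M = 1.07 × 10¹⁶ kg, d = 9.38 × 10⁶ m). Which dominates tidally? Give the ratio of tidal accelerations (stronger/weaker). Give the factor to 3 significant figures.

Phobos, by a factor of ≈ 114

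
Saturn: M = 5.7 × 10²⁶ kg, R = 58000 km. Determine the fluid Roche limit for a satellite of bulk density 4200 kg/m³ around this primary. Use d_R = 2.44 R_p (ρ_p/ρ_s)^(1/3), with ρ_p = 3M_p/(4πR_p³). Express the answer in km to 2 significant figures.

78000 km

ρ_p = 3M_p/(4πR_p³) = 3 × (5.7 × 10²⁶) / (4π × (5.8 × 10⁷ m)³) = 700 kg/m³
d_R = 2.44 × 58000 km × (700/4200)^(1/3)
    = 78000 km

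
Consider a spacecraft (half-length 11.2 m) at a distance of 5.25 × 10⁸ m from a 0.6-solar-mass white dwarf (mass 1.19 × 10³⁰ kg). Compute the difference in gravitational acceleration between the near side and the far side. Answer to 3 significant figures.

2.46 × 10⁻⁵ m/s²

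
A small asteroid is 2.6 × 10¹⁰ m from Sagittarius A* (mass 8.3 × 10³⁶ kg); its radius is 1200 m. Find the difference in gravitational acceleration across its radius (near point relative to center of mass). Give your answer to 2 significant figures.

7.6 × 10⁻² m/s²

a_tidal = 2GMr/d³
        = 2 × (6.674 × 10⁻¹¹) × (8.3 × 10³⁶) × (1200) / (2.6 × 10¹⁰)³
        = 7.6 × 10⁻² m/s²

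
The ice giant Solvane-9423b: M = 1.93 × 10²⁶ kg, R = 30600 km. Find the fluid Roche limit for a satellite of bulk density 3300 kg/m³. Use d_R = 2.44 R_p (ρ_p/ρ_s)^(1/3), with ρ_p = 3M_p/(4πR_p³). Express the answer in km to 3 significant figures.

ρ_p = 3M_p/(4πR_p³) = 3 × (1.93 × 10²⁶) / (4π × (3.06 × 10⁷ m)³) = 1610 kg/m³
d_R = 2.44 × 30600 km × (1610/3300)^(1/3)
    = 58800 km

58800 km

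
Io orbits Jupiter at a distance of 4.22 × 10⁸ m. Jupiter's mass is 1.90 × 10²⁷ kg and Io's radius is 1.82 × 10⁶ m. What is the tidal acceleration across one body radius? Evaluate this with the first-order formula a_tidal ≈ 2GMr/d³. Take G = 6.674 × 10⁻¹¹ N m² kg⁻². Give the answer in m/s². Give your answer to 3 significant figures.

Δa = 2GMr/d³
   = 2 × (6.674 × 10⁻¹¹) × (1.90 × 10²⁷) × (1.82 × 10⁶) / (4.22 × 10⁸)³
   = 6.14 × 10⁻³ m/s²

6.14 × 10⁻³ m/s²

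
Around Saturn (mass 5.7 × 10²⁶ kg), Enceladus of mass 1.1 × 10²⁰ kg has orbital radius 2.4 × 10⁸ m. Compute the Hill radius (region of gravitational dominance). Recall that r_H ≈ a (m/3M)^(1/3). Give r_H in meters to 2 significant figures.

r_H ≈ a (m/3M)^(1/3)
    = (2.4 × 10⁸) × (1.1 × 10²⁰ / (3 × 5.7 × 10²⁶))^(1/3)
    = 9.6 × 10⁵ m

9.6 × 10⁵ m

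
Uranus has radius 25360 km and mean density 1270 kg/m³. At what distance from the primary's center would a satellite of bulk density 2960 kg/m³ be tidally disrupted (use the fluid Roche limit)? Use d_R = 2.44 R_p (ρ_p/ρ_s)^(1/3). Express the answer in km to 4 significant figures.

d_R = 2.44 × 25360 km × (1270/2960)^(1/3)
    = 46670 km

46670 km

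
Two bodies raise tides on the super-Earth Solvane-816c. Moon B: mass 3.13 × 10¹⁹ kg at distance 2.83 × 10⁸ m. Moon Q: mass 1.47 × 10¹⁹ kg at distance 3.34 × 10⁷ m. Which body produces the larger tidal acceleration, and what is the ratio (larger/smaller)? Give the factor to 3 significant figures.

Tidal stretch scales as M/d³; compute that for each body.
Moon B: (3.13 × 10¹⁹) / (2.83 × 10⁸)³ = 1.381 × 10⁻⁶
Moon Q: (1.47 × 10¹⁹) / (3.34 × 10⁷)³ = 3.945 × 10⁻⁴
Ratio (larger/smaller) = 286

Moon Q, by a factor of ≈ 286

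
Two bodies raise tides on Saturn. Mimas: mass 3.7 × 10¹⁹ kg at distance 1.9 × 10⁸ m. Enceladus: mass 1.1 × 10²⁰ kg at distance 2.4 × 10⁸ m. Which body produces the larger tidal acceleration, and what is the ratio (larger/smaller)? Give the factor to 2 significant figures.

The tide-raising term goes as M/d³ (the gradient of a 1/d² field).
Mimas: (3.7 × 10¹⁹) / (1.9 × 10⁸)³ = 5.394 × 10⁻⁶
Enceladus: (1.1 × 10²⁰) / (2.4 × 10⁸)³ = 7.957 × 10⁻⁶
Ratio (larger/smaller) = 1.5

Enceladus, by a factor of ≈ 1.5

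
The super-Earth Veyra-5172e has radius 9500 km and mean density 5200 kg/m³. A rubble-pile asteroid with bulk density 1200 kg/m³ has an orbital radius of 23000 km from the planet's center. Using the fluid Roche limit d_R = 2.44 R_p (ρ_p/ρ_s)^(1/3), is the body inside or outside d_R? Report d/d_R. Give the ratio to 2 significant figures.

inside; d/d_R ≈ 0.61

d_R = 2.44 × (9500 km) × (5200/1200)^(1/3) = 37790 km
d/d_R = (23000) / (37790) = 0.61
Since d/d_R < 1, the body is inside the Roche limit.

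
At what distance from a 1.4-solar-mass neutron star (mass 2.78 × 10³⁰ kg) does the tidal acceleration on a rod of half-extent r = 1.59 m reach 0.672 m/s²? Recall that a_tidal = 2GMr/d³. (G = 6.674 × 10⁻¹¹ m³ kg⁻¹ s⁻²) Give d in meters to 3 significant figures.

2GMr/d³ = a_tidal  ⇒  d = (2GMr / a_tidal)^(1/3)
d = (2 × 6.674×10⁻¹¹ × (2.78 × 10³⁰) × (1.59) / (0.672))^(1/3)
  = 9.58 × 10⁶ m

9.58 × 10⁶ m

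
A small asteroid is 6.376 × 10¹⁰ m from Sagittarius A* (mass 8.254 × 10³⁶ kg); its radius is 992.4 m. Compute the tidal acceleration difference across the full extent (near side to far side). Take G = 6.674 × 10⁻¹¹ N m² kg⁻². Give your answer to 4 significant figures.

8.436 × 10⁻³ m/s²

Δa = 4GMr/d³
   = 4 × (6.674 × 10⁻¹¹) × (8.254 × 10³⁶) × (992.4) / (6.376 × 10¹⁰)³
   = 8.436 × 10⁻³ m/s²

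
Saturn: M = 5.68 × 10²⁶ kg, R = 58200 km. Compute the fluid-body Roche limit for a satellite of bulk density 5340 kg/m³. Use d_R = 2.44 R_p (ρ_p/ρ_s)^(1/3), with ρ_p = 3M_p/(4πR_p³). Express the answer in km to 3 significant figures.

71700 km

ρ_p = 3M_p/(4πR_p³) = 3 × (5.68 × 10²⁶) / (4π × (5.82 × 10⁷ m)³) = 688 kg/m³
d_R = 2.44 × 58200 km × (688/5340)^(1/3)
    = 71700 km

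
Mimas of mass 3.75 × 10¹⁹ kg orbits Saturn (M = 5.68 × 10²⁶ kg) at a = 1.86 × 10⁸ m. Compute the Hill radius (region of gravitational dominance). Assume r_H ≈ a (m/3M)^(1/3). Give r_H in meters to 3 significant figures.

5.21 × 10⁵ m

r_H ≈ a (m/3M)^(1/3)
    = (1.86 × 10⁸) × (3.75 × 10¹⁹ / (3 × 5.68 × 10²⁶))^(1/3)
    = 5.21 × 10⁵ m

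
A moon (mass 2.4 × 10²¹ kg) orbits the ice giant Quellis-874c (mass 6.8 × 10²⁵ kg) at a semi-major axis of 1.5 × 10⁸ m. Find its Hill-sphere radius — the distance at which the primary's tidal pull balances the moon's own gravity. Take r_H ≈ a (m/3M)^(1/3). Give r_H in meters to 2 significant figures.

r_H ≈ a (m/3M)^(1/3)
    = (1.5 × 10⁸) × (2.4 × 10²¹ / (3 × 6.8 × 10²⁵))^(1/3)
    = 3.4 × 10⁶ m

3.4 × 10⁶ m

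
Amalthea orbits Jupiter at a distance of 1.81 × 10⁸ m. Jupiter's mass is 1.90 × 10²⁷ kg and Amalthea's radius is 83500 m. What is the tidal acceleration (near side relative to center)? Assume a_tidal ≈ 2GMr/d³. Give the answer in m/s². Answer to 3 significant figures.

3.57 × 10⁻³ m/s²

Δa = 2GMr/d³
   = 2 × (6.674 × 10⁻¹¹) × (1.90 × 10²⁷) × (83500) / (1.81 × 10⁸)³
   = 3.57 × 10⁻³ m/s²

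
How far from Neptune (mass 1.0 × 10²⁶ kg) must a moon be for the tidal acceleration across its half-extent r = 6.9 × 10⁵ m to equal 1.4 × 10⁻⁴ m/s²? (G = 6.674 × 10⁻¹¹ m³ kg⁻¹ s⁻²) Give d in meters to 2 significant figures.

4.0 × 10⁸ m

2GMr/d³ = a_tidal  ⇒  d = (2GMr / a_tidal)^(1/3)
d = (2 × 6.674×10⁻¹¹ × (1.0 × 10²⁶) × (6.9 × 10⁵) / (1.4 × 10⁻⁴))^(1/3)
  = 4.0 × 10⁸ m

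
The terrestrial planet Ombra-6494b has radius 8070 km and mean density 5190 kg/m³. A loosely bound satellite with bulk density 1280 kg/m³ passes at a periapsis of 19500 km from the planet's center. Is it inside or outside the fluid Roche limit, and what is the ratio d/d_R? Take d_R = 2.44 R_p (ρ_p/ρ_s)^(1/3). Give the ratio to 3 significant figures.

inside; d/d_R ≈ 0.621

d_R = 2.44 × (8070 km) × (5190/1280)^(1/3) = 31400 km
d/d_R = (19500) / (31400) = 0.621
Since d/d_R < 1, the body is inside the Roche limit.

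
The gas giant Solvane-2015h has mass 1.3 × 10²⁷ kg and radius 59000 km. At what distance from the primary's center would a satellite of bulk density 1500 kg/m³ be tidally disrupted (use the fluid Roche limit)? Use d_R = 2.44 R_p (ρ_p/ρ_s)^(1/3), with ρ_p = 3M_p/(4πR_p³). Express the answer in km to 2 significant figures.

1.4 × 10⁵ km

ρ_p = 3M_p/(4πR_p³) = 3 × (1.3 × 10²⁷) / (4π × (5.9 × 10⁷ m)³) = 1500 kg/m³
d_R = 2.44 × 59000 km × (1500/1500)^(1/3)
    = 1.4 × 10⁵ km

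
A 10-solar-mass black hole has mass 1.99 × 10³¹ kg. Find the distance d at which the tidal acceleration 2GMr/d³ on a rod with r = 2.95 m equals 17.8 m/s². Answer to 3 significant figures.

7.61 × 10⁶ m

2GMr/d³ = a_tidal  ⇒  d = (2GMr / a_tidal)^(1/3)
d = (2 × 6.674×10⁻¹¹ × (1.99 × 10³¹) × (2.95) / (17.8))^(1/3)
  = 7.61 × 10⁶ m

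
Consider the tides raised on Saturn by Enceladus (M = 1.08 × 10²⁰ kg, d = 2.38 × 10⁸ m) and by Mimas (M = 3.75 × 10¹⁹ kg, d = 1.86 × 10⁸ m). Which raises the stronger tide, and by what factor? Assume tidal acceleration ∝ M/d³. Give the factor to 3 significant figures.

Tidal acceleration ∝ M/d³, so compare M/d³ for each.
Enceladus: (1.08 × 10²⁰) / (2.38 × 10⁸)³ = 8.011 × 10⁻⁶
Mimas: (3.75 × 10¹⁹) / (1.86 × 10⁸)³ = 5.828 × 10⁻⁶
Ratio (larger/smaller) = 1.37

Enceladus, by a factor of ≈ 1.37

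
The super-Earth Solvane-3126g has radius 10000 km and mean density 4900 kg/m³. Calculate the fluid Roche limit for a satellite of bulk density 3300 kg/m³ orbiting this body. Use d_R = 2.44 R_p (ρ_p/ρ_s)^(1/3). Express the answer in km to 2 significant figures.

28000 km

d_R = 2.44 × 10000 km × (4900/3300)^(1/3)
    = 28000 km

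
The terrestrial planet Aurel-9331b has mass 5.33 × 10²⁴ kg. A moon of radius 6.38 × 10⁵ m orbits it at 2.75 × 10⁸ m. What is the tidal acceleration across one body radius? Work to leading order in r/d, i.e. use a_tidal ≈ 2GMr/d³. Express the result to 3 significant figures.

Δa = 2GMr/d³
   = 2 × (6.674 × 10⁻¹¹) × (5.33 × 10²⁴) × (6.38 × 10⁵) / (2.75 × 10⁸)³
   = 2.18 × 10⁻⁵ m/s²

2.18 × 10⁻⁵ m/s²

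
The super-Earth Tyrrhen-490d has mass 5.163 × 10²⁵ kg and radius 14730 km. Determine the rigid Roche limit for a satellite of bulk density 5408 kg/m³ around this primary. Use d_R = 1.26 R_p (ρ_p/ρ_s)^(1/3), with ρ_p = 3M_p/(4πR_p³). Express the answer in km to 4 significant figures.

ρ_p = 3M_p/(4πR_p³) = 3 × (5.163 × 10²⁵) / (4π × (1.473 × 10⁷ m)³) = 3857 kg/m³
d_R = 1.26 × 14730 km × (3857/5408)^(1/3)
    = 16580 km

16580 km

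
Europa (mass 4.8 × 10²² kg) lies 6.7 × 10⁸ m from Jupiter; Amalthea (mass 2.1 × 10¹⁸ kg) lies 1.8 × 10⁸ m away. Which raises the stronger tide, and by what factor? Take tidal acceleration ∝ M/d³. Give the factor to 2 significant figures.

Compare M/d³ for the two perturbers:
Europa: (4.8 × 10²²) / (6.7 × 10⁸)³ = 1.596 × 10⁻⁴
Amalthea: (2.1 × 10¹⁸) / (1.8 × 10⁸)³ = 3.601 × 10⁻⁷
Ratio (larger/smaller) = 440

Europa, by a factor of ≈ 440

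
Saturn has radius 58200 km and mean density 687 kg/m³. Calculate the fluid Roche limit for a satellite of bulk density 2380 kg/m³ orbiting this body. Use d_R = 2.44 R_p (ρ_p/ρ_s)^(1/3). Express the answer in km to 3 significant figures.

d_R = 2.44 × 58200 km × (687/2380)^(1/3)
    = 93900 km

93900 km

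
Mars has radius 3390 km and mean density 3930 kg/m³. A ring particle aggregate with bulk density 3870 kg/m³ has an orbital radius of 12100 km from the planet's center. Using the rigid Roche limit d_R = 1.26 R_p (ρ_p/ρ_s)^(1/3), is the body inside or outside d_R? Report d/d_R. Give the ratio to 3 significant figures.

d_R = 1.26 × (3390 km) × (3930/3870)^(1/3) = 4293 km
d/d_R = (12100) / (4293) = 2.82
Since d/d_R > 1, the body is outside the Roche limit.

outside; d/d_R ≈ 2.82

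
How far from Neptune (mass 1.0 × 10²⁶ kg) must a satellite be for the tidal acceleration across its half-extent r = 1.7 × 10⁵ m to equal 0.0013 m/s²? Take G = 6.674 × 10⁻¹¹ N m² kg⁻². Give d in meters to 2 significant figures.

1.2 × 10⁸ m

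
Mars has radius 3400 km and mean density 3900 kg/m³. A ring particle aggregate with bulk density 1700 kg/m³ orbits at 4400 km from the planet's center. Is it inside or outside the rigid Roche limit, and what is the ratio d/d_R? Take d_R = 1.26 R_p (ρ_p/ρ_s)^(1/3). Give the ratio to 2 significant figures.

inside; d/d_R ≈ 0.78

d_R = 1.26 × (3400 km) × (3900/1700)^(1/3) = 5650 km
d/d_R = (4400) / (5650) = 0.78
Since d/d_R < 1, the body is inside the Roche limit.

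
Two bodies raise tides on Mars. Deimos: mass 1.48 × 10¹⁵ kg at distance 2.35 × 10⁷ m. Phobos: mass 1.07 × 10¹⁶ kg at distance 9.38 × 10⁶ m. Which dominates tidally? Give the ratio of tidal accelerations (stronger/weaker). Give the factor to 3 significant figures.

Phobos, by a factor of ≈ 114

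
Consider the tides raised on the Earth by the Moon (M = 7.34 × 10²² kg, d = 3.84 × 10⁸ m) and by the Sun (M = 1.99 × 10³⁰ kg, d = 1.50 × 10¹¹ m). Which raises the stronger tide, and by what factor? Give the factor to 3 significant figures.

The Moon, by a factor of ≈ 2.20

Tidal stretch scales as M/d³; compute that for each body.
The Moon: (7.34 × 10²²) / (3.84 × 10⁸)³ = 1.296 × 10⁻³
The Sun: (1.99 × 10³⁰) / (1.50 × 10¹¹)³ = 5.896 × 10⁻⁴
Ratio (larger/smaller) = 2.20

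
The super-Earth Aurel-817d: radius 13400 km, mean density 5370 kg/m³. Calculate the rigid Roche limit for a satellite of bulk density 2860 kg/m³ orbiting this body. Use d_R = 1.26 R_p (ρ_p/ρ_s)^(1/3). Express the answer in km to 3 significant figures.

20800 km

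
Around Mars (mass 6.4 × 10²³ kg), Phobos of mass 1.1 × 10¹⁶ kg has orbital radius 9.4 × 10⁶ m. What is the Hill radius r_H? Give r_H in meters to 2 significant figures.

1.7 × 10⁴ m

r_H ≈ a (m/3M)^(1/3)
    = (9.4 × 10⁶) × (1.1 × 10¹⁶ / (3 × 6.4 × 10²³))^(1/3)
    = 1.7 × 10⁴ m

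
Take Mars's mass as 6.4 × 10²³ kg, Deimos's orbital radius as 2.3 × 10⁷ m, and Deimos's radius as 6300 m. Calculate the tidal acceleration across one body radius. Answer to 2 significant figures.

4.4 × 10⁻⁵ m/s²

Δg = 2GMr/d³
   = 2 × (6.674 × 10⁻¹¹) × (6.4 × 10²³) × (6300) / (2.3 × 10⁷)³
   = 4.4 × 10⁻⁵ m/s²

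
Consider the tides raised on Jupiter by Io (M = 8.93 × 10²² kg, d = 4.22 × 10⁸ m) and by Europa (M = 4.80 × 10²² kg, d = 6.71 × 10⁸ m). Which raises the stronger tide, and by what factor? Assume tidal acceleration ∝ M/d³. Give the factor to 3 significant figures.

Io, by a factor of ≈ 7.48

Tidal acceleration ∝ M/d³, so compare M/d³ for each.
Io: (8.93 × 10²²) / (4.22 × 10⁸)³ = 1.188 × 10⁻³
Europa: (4.80 × 10²²) / (6.71 × 10⁸)³ = 1.589 × 10⁻⁴
Ratio (larger/smaller) = 7.48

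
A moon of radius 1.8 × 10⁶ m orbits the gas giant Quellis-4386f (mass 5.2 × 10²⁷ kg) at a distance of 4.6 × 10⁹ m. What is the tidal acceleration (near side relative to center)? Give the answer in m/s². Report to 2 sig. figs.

Δg = 2GMr/d³
   = 2 × (6.674 × 10⁻¹¹) × (5.2 × 10²⁷) × (1.8 × 10⁶) / (4.6 × 10⁹)³
   = 1.3 × 10⁻⁵ m/s²

1.3 × 10⁻⁵ m/s²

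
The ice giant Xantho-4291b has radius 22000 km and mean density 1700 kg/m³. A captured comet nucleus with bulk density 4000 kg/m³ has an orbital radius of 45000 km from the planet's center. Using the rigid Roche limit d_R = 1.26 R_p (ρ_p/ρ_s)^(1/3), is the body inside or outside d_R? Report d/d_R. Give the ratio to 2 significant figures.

d_R = 1.26 × (22000 km) × (1700/4000)^(1/3) = 20840 km
d/d_R = (45000) / (20840) = 2.2
Since d/d_R > 1, the body is outside the Roche limit.

outside; d/d_R ≈ 2.2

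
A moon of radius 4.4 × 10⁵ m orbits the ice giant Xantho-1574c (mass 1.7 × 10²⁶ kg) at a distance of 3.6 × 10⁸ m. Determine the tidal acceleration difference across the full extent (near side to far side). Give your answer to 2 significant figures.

4.3 × 10⁻⁴ m/s²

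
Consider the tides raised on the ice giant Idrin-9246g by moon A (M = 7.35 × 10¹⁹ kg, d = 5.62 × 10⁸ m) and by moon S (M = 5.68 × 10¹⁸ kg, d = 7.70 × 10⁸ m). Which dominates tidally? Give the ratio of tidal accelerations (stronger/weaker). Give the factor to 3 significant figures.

Moon A, by a factor of ≈ 33.3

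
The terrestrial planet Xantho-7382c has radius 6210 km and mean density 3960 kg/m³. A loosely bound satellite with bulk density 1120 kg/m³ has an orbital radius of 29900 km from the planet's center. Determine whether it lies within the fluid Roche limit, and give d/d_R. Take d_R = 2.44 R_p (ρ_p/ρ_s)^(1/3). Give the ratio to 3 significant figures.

outside; d/d_R ≈ 1.30

d_R = 2.44 × (6210 km) × (3960/1120)^(1/3) = 23080 km
d/d_R = (29900) / (23080) = 1.30
Since d/d_R > 1, the body is outside the Roche limit.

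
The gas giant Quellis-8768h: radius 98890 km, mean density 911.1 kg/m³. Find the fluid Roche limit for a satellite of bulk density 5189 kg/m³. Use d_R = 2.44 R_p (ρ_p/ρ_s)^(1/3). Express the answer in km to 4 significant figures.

1.351 × 10⁵ km

d_R = 2.44 × 98890 km × (911.1/5189)^(1/3)
    = 1.351 × 10⁵ km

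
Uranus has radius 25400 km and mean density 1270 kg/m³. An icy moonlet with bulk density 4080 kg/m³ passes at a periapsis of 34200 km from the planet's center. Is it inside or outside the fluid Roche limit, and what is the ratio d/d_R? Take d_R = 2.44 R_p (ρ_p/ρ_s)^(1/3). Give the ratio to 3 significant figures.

inside; d/d_R ≈ 0.814

d_R = 2.44 × (25400 km) × (1270/4080)^(1/3) = 42000 km
d/d_R = (34200) / (42000) = 0.814
Since d/d_R < 1, the body is inside the Roche limit.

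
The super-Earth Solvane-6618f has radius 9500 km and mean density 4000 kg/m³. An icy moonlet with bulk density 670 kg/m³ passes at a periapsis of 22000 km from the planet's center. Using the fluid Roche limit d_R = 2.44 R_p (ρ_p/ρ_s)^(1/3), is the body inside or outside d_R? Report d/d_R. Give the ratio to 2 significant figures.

inside; d/d_R ≈ 0.52

d_R = 2.44 × (9500 km) × (4000/670)^(1/3) = 42050 km
d/d_R = (22000) / (42050) = 0.52
Since d/d_R < 1, the body is inside the Roche limit.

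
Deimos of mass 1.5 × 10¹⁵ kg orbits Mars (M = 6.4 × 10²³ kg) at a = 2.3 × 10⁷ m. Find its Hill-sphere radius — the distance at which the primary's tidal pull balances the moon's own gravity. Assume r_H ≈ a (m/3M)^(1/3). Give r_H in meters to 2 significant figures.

r_H ≈ a (m/3M)^(1/3)
    = (2.3 × 10⁷) × (1.5 × 10¹⁵ / (3 × 6.4 × 10²³))^(1/3)
    = 2.1 × 10⁴ m

2.1 × 10⁴ m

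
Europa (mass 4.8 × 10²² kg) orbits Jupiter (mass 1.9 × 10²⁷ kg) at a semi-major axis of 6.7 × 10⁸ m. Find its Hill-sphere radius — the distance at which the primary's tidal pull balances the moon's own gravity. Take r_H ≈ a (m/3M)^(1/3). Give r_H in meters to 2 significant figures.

r_H ≈ a (m/3M)^(1/3)
    = (6.7 × 10⁸) × (4.8 × 10²² / (3 × 1.9 × 10²⁷))^(1/3)
    = 1.4 × 10⁷ m

1.4 × 10⁷ m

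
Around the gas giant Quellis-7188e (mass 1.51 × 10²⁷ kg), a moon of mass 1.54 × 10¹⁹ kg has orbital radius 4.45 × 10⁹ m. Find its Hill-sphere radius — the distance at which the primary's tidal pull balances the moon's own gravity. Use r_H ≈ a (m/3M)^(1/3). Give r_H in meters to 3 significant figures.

6.69 × 10⁶ m

r_H ≈ a (m/3M)^(1/3)
    = (4.45 × 10⁹) × (1.54 × 10¹⁹ / (3 × 1.51 × 10²⁷))^(1/3)
    = 6.69 × 10⁶ m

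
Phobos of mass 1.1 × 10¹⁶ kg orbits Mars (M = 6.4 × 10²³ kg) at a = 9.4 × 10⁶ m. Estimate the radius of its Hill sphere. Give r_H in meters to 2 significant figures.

1.7 × 10⁴ m

r_H ≈ a (m/3M)^(1/3)
    = (9.4 × 10⁶) × (1.1 × 10¹⁶ / (3 × 6.4 × 10²³))^(1/3)
    = 1.7 × 10⁴ m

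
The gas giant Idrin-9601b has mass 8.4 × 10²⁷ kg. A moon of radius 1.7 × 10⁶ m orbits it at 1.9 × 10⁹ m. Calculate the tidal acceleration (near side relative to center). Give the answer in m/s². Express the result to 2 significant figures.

Δa = 2GMr/d³
   = 2 × (6.674 × 10⁻¹¹) × (8.4 × 10²⁷) × (1.7 × 10⁶) / (1.9 × 10⁹)³
   = 2.8 × 10⁻⁴ m/s²

2.8 × 10⁻⁴ m/s²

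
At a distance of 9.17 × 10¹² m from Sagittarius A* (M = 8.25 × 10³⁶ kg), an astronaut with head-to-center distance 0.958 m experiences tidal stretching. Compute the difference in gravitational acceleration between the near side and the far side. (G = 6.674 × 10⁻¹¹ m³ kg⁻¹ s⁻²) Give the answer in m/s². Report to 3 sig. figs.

2.74 × 10⁻¹² m/s²

Near-to-far spans 2r, so the tidal difference is twice the near-to-center value: 4GMr/d³.
Δa = 4GMr/d³
   = 4 × (6.674 × 10⁻¹¹) × (8.25 × 10³⁶) × (0.958) / (9.17 × 10¹²)³
   = 2.74 × 10⁻¹² m/s²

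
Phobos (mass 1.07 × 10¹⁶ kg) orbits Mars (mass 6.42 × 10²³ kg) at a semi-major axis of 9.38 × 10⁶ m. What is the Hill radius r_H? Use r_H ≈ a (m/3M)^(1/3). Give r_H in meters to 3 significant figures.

1.66 × 10⁴ m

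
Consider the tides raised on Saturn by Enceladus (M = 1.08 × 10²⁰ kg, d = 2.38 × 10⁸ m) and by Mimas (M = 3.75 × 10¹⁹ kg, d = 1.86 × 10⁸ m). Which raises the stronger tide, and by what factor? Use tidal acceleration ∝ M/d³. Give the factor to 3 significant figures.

Tidal acceleration ∝ M/d³, so compare M/d³ for each.
Enceladus: (1.08 × 10²⁰) / (2.38 × 10⁸)³ = 8.011 × 10⁻⁶
Mimas: (3.75 × 10¹⁹) / (1.86 × 10⁸)³ = 5.828 × 10⁻⁶
Ratio (larger/smaller) = 1.37

Enceladus, by a factor of ≈ 1.37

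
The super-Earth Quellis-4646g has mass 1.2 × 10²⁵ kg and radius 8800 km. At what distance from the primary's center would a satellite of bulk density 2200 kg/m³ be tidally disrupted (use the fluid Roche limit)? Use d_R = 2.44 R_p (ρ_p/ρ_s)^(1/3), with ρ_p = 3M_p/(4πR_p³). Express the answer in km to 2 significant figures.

27000 km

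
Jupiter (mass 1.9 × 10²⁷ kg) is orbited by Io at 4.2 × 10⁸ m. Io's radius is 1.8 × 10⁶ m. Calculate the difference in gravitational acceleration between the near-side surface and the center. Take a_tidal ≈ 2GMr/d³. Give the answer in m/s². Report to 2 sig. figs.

Δa = 2GMr/d³
   = 2 × (6.674 × 10⁻¹¹) × (1.9 × 10²⁷) × (1.8 × 10⁶) / (4.2 × 10⁸)³
   = 6.2 × 10⁻³ m/s²

6.2 × 10⁻³ m/s²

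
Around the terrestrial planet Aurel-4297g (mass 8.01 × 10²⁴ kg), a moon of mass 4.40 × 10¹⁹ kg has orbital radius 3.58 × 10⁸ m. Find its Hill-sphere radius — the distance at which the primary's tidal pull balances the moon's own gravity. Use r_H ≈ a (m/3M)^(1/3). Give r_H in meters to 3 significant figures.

r_H ≈ a (m/3M)^(1/3)
    = (3.58 × 10⁸) × (4.40 × 10¹⁹ / (3 × 8.01 × 10²⁴))^(1/3)
    = 4.38 × 10⁶ m

4.38 × 10⁶ m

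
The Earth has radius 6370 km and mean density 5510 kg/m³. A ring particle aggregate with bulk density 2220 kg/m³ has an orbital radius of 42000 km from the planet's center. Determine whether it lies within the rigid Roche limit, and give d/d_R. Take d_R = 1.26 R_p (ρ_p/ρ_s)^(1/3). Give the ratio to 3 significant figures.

d_R = 1.26 × (6370 km) × (5510/2220)^(1/3) = 10870 km
d/d_R = (42000) / (10870) = 3.86
Since d/d_R > 1, the body is outside the Roche limit.

outside; d/d_R ≈ 3.86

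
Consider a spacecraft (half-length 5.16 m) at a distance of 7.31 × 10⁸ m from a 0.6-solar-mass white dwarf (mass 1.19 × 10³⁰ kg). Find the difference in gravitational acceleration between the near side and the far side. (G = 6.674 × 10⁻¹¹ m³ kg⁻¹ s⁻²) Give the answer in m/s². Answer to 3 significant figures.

4.20 × 10⁻⁶ m/s²

a_tidal = 4GMr/d³
        = 4 × (6.674 × 10⁻¹¹) × (1.19 × 10³⁰) × (5.16) / (7.31 × 10⁸)³
        = 4.20 × 10⁻⁶ m/s²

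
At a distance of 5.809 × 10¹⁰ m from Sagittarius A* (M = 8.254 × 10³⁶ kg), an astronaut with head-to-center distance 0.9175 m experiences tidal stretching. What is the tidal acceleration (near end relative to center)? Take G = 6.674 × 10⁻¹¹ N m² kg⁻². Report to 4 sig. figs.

a_tidal = 2GMr/d³
        = 2 × (6.674 × 10⁻¹¹) × (8.254 × 10³⁶) × (0.9175) / (5.809 × 10¹⁰)³
        = 5.157 × 10⁻⁶ m/s²

5.157 × 10⁻⁶ m/s²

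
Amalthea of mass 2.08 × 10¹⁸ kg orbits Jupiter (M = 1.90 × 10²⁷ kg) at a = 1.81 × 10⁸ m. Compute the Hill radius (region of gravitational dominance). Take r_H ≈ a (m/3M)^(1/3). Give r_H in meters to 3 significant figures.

1.29 × 10⁵ m

r_H ≈ a (m/3M)^(1/3)
    = (1.81 × 10⁸) × (2.08 × 10¹⁸ / (3 × 1.90 × 10²⁷))^(1/3)
    = 1.29 × 10⁵ m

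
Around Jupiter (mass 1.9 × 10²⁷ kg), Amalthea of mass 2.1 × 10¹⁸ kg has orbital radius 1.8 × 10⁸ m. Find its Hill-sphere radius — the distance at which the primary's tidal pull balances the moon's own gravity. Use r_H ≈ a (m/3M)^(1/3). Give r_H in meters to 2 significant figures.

r_H ≈ a (m/3M)^(1/3)
    = (1.8 × 10⁸) × (2.1 × 10¹⁸ / (3 × 1.9 × 10²⁷))^(1/3)
    = 1.3 × 10⁵ m

1.3 × 10⁵ m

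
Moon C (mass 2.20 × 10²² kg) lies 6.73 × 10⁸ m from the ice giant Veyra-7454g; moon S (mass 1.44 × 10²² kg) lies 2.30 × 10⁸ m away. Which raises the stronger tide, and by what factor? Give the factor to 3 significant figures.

Moon S, by a factor of ≈ 16.4

Tidal stretch scales as M/d³; compute that for each body.
Moon C: (2.20 × 10²²) / (6.73 × 10⁸)³ = 7.217 × 10⁻⁵
Moon S: (1.44 × 10²²) / (2.30 × 10⁸)³ = 1.184 × 10⁻³
Ratio (larger/smaller) = 16.4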